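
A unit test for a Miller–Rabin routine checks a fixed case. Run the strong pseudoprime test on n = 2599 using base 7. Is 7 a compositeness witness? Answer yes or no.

n − 1 = 2598 = 2^1 · 1299, so s = 1 and d = 1299.
x_0 = 7^1299 mod 2599 = 1893.
x_0 ∉ {1, 2598} and s = 1, so 7 is a Miller–Rabin witness and 2599 is composite.

yes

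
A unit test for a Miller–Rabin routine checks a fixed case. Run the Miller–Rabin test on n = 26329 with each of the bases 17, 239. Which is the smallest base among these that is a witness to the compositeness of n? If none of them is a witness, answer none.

n − 1 = 26328 = 2^3 · 3291, so s = 3 and d = 3291.
Base 17: x_0 = 17^3291 mod 26329 = 409. x_0 is neither 1 nor 26328, so continue squaring. x_1 = 409^2 mod 26329 = 9307. x_2 = 9307^2 mod 26329 = 24168. Reached i = s−1 = 2 without hitting −1: 17 is a Miller–Rabin witness and 26329 is composite.
Base 239: x_0 = 239^3291 mod 26329 = 22744. x_0 is neither 1 nor 26328, so continue squaring. x_1 = 22744^2 mod 26329 = 3673. x_2 = 3673^2 mod 26329 = 10481. Reached i = s−1 = 2 without hitting −1: 239 is a Miller–Rabin witness and 26329 is composite.
The smallest witness among the given bases is 17.

17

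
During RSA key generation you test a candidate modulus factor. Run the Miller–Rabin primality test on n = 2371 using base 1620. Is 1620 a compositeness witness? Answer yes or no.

no

n − 1 = 2370 = 2^1 · 1185, so s = 1 and d = 1185.
Repeated squaring mod 2371: 1620^1 ≡ 1620, 1620^2 ≡ 2074, 1620^4 ≡ 482, 1620^8 ≡ 2337, 1620^16 ≡ 1156, 1620^32 ≡ 1463, 1620^64 ≡ 1727, 1620^128 ≡ 2182, 1620^256 ≡ 156, 1620^512 ≡ 626, 1620^1024 ≡ 661.
1185 = 1024 + 128 + 32 + 1, so 1620^1185 ≡ 661·2182·1463·1620 ≡ 1 (mod 2371).
x_0 = 1620^1185 mod 2371 = 1.
x_0 = 1, so 1620 is not a witness.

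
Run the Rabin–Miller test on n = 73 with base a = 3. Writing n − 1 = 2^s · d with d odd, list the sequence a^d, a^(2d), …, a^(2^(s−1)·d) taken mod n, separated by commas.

n − 1 = 72 = 2^3 · 9, so s = 3 and d = 9.
x_0 = 3^9 mod 73 = 46.
x_1 = 46^2 mod 73 = 72.
x_2 = 72^2 mod 73 = 1.

46, 72, 1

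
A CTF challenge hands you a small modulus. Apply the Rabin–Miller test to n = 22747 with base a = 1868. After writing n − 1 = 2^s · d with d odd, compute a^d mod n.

7834

n − 1 = 22746 = 2^1 · 11373, so s = 1 and d = 11373.
1868^11373 mod 22747 = 7834.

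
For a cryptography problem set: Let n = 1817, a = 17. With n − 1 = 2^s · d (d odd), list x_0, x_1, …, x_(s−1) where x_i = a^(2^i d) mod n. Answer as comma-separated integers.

n − 1 = 1816 = 2^3 · 227, so s = 3 and d = 227.
x_0 = 17^227 mod 1817 = 802.
x_1 = 802^2 mod 1817 = 1803.
x_2 = 1803^2 mod 1817 = 196.

802, 1803, 196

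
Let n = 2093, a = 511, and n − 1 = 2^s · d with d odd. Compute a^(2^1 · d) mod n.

n − 1 = 2092 = 2^2 · 523, so s = 2 and d = 523.
x_0 = 511^523 mod 2093 = 1694.
x_1 = 1694^2 mod 2093 = 133.

133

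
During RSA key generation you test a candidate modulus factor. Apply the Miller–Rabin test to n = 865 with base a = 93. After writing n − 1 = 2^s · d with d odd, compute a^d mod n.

n − 1 = 864 = 2^5 · 27, so s = 5 and d = 27.
Repeated squaring mod 865: 93^1 ≡ 93, 93^2 ≡ 864, 93^4 ≡ 1, 93^8 ≡ 1, 93^16 ≡ 1.
27 = 16 + 8 + 2 + 1, so 93^27 ≡ 1·1·864·93 ≡ 772 (mod 865).

772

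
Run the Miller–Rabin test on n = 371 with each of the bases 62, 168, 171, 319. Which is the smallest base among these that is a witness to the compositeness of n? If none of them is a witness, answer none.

n − 1 = 370 = 2^1 · 185, so s = 1 and d = 185.
Base 62: x_0 = 62^185 mod 371 = 146. x_0 ∉ {1, 370} and s = 1, so 62 is a Miller–Rabin witness and 371 is composite.
Base 168: x_0 = 168^185 mod 371 = 252. x_0 ∉ {1, 370} and s = 1, so 168 is a Miller–Rabin witness and 371 is composite.
Base 171: x_0 = 171^185 mod 371 = 180. x_0 ∉ {1, 370} and s = 1, so 171 is a Miller–Rabin witness and 371 is composite.
Base 319: x_0 = 319^185 mod 371 = 107. x_0 ∉ {1, 370} and s = 1, so 319 is a Miller–Rabin witness and 371 is composite.
The smallest witness among the given bases is 62.

62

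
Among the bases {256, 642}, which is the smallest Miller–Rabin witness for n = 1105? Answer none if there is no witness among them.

none

n − 1 = 1104 = 2^4 · 69, so s = 4 and d = 69.
Base 256: x_0 = 256^69 mod 1105 = 1. x_0 = 1, so 256 is not a witness.
Base 642: x_0 = 642^69 mod 1105 = 642. x_0 is neither 1 nor 1104, so continue squaring. x_1 = 642^2 mod 1105 = 1104. x_1 ≡ −1, so 642 is not a witness.
No listed base is a witness for 1105.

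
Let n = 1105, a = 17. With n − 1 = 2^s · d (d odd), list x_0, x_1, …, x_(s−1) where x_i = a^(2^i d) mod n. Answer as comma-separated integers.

272, 1054, 391, 391

n − 1 = 1104 = 2^4 · 69, so s = 4 and d = 69.
x_0 = 17^69 mod 1105 = 272.
x_1 = 272^2 mod 1105 = 1054.
x_2 = 1054^2 mod 1105 = 391.
x_3 = 391^2 mod 1105 = 391.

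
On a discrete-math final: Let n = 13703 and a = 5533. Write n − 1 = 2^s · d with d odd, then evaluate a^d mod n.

n − 1 = 13702 = 2^1 · 6851, so s = 1 and d = 6851.
5533^6851 mod 13703 = 9793.

9793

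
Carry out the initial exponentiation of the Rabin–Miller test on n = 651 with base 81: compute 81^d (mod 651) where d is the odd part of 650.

459

n − 1 = 650 = 2^1 · 325, so s = 1 and d = 325.
81^325 mod 651 = 459.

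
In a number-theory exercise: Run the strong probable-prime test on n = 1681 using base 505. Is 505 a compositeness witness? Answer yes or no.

n − 1 = 1680 = 2^4 · 105, so s = 4 and d = 105.
x_0 = 505^105 mod 1681 = 905.
x_0 is neither 1 nor 1680, so continue squaring.
x_1 = 905^2 mod 1681 = 378.
x_2 = 378^2 mod 1681 = 1680.
x_2 ≡ −1, so 505 is not a witness.

no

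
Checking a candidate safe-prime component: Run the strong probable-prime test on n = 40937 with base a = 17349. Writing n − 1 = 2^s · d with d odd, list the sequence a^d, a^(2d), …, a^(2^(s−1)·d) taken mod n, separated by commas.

4808, 28396, 37664

n − 1 = 40936 = 2^3 · 5117, so s = 3 and d = 5117.
x_0 = 17349^5117 mod 40937 = 4808.
x_1 = 4808^2 mod 40937 = 28396.
x_2 = 28396^2 mod 40937 = 37664.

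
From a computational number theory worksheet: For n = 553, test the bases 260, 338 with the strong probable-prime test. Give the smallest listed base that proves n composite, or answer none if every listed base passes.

338

n − 1 = 552 = 2^3 · 69, so s = 3 and d = 69.
Base 260: x_0 = 260^69 mod 553 = 1. x_0 = 1, so 260 is not a witness.
Base 338: x_0 = 338^69 mod 553 = 337. x_0 is neither 1 nor 552, so continue squaring. x_1 = 337^2 mod 553 = 204. x_2 = 204^2 mod 553 = 141. Reached i = s−1 = 2 without hitting −1: 338 is a Miller–Rabin witness and 553 is composite.
The smallest witness among the given bases is 338.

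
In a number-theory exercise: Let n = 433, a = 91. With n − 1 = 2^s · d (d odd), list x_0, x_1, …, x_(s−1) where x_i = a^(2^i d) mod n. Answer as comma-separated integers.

n − 1 = 432 = 2^4 · 27, so s = 4 and d = 27.
x_0 = 91^27 mod 433 = 282.
x_1 = 282^2 mod 433 = 285.
x_2 = 285^2 mod 433 = 254.
x_3 = 254^2 mod 433 = 432.

282, 285, 254, 432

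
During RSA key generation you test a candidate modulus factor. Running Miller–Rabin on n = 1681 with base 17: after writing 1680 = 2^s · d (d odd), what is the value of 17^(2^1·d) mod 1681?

n − 1 = 1680 = 2^4 · 105, so s = 4 and d = 105.
x_0 = 17^105 mod 1681 = 711.
x_1 = 711^2 mod 1681 = 1221.

1221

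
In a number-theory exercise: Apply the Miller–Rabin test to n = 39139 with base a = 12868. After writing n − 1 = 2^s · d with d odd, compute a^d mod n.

1

n − 1 = 39138 = 2^1 · 19569, so s = 1 and d = 19569.
12868^19569 mod 39139 = 1.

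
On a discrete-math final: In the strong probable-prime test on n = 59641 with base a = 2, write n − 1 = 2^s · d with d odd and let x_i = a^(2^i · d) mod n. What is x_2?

8257

n − 1 = 59640 = 2^3 · 7455, so s = 3 and d = 7455.
Repeated squaring mod 59641: 2^1 ≡ 2, 2^2 ≡ 4, 2^4 ≡ 16, 2^8 ≡ 256, 2^16 ≡ 5895, 2^32 ≡ 39963, 2^64 ≡ 34312, 2^128 ≡ 4, 2^256 ≡ 16, 2^512 ≡ 256, 2^1024 ≡ 5895, 2^2048 ≡ 39963, 2^4096 ≡ 34312.
7455 = 4096 + 2048 + 1024 + 256 + 16 + 8 + 4 + 2 + 1, so 2^7455 ≡ 34312·39963·5895·16·5895·256·16·4·2 ≡ 9717 (mod 59641).
x_0 = 9717.
x_1 = 9717^2 mod 59641 = 8386.
x_2 = 8386^2 mod 59641 = 8257.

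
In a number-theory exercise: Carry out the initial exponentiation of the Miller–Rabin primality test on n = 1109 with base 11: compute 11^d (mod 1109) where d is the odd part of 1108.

n − 1 = 1108 = 2^2 · 277, so s = 2 and d = 277.
11^277 mod 1109 = 1108.

1108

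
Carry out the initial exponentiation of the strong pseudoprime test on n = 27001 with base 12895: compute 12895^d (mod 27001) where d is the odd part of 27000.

n − 1 = 27000 = 2^3 · 3375, so s = 3 and d = 3375.
12895^3375 mod 27001 = 18537.

18537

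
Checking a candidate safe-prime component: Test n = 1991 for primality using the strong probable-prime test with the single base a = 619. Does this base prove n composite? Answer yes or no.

yes

n − 1 = 1990 = 2^1 · 995, so s = 1 and d = 995.
By repeated squaring, 619^995 ≡ 1178 (mod 1991).
x_0 = 619^995 mod 1991 = 1178.
x_0 ∉ {1, 1990} and s = 1, so 619 is a Miller–Rabin witness and 1991 is composite.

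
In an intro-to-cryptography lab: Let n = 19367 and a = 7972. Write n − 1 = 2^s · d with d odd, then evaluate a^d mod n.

n − 1 = 19366 = 2^1 · 9683, so s = 1 and d = 9683.
Repeated squaring mod 19367: 7972^1 ≡ 7972, 7972^2 ≡ 9657, 7972^4 ≡ 5544, 7972^8 ≡ 507, 7972^16 ≡ 5278, 7972^32 ≡ 7538, 7972^64 ≡ 18033, 7972^128 ≡ 17159, 7972^256 ≡ 14147, 7972^512 ≡ 18398, 7972^1024 ≡ 9345, 7972^2048 ≡ 3222, 7972^4096 ≡ 572, 7972^8192 ≡ 17312.
9683 = 8192 + 1024 + 256 + 128 + 64 + 16 + 2 + 1, so 7972^9683 ≡ 17312·9345·14147·17159·18033·5278·9657·7972 ≡ 8829 (mod 19367).

8829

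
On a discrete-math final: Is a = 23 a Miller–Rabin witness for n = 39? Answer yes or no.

yes

n − 1 = 38 = 2^1 · 19, so s = 1 and d = 19.
x_0 = 23^19 mod 39 = 23.
x_0 ∉ {1, 38} and s = 1, so 23 is a Miller–Rabin witness and 39 is composite.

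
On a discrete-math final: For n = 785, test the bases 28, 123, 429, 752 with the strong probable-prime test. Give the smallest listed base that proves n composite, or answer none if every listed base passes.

123

n − 1 = 784 = 2^4 · 49, so s = 4 and d = 49.
Base 28: x_0 = 28^49 mod 785 = 28. x_0 is neither 1 nor 784, so continue squaring. x_1 = 28^2 mod 785 = 784. x_1 ≡ −1, so 28 is not a witness.
Base 123: x_0 = 123^49 mod 785 = 558. x_0 is neither 1 nor 784, so continue squaring. x_1 = 558^2 mod 785 = 504. x_2 = 504^2 mod 785 = 461. x_3 = 461^2 mod 785 = 571. Reached i = s−1 = 3 without hitting −1: 123 is a Miller–Rabin witness and 785 is composite.
Base 429: x_0 = 429^49 mod 785 = 354. x_0 is neither 1 nor 784, so continue squaring. x_1 = 354^2 mod 785 = 501. x_2 = 501^2 mod 785 = 586. x_3 = 586^2 mod 785 = 351. Reached i = s−1 = 3 without hitting −1: 429 is a Miller–Rabin witness and 785 is composite.
Base 752: x_0 = 752^49 mod 785 = 637. x_0 is neither 1 nor 784, so continue squaring. x_1 = 637^2 mod 785 = 709. x_2 = 709^2 mod 785 = 281. x_3 = 281^2 mod 785 = 461. Reached i = s−1 = 3 without hitting −1: 752 is a Miller–Rabin witness and 785 is composite.
The smallest witness among the given bases is 123.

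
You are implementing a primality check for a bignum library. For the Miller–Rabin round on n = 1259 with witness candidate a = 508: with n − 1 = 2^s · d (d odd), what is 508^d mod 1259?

1

n − 1 = 1258 = 2^1 · 629, so s = 1 and d = 629.
508^629 mod 1259 = 1.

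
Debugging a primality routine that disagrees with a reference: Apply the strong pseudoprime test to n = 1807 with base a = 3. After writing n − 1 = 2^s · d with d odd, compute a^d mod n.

105

n − 1 = 1806 = 2^1 · 903, so s = 1 and d = 903.
Repeated squaring mod 1807: 3^1 ≡ 3, 3^2 ≡ 9, 3^4 ≡ 81, 3^8 ≡ 1140, 3^16 ≡ 367, 3^32 ≡ 971, 3^64 ≡ 1394, 3^128 ≡ 711, 3^256 ≡ 1368, 3^512 ≡ 1179.
903 = 512 + 256 + 128 + 4 + 2 + 1, so 3^903 ≡ 1179·1368·711·81·9·3 ≡ 105 (mod 1807).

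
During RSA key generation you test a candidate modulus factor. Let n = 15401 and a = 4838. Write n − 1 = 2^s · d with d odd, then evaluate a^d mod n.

n − 1 = 15400 = 2^3 · 1925, so s = 3 and d = 1925.
Repeated squaring mod 15401: 4838^1 ≡ 4838, 4838^2 ≡ 12125, 4838^4 ≡ 13080, 4838^8 ≡ 12092, 4838^16 ≡ 14771, 4838^32 ≡ 11875, 4838^64 ≡ 4069, 4838^128 ≡ 686, 4838^256 ≡ 8566, 4838^512 ≡ 5992, 4838^1024 ≡ 4333.
1925 = 1024 + 512 + 256 + 128 + 4 + 1, so 4838^1925 ≡ 4333·5992·8566·686·13080·4838 ≡ 1 (mod 15401).

1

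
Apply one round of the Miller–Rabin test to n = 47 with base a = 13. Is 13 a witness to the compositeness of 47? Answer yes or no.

n − 1 = 46 = 2^1 · 23, so s = 1 and d = 23.
Repeated squaring mod 47: 13^1 ≡ 13, 13^2 ≡ 28, 13^4 ≡ 32, 13^8 ≡ 37, 13^16 ≡ 6.
23 = 16 + 4 + 2 + 1, so 13^23 ≡ 6·32·28·13 ≡ 46 (mod 47).
x_0 = 13^23 mod 47 = 46.
x_0 = 46 ≡ −1, so 13 is not a witness.

no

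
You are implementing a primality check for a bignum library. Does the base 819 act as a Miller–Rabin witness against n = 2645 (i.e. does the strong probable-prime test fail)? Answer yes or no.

n − 1 = 2644 = 2^2 · 661, so s = 2 and d = 661.
x_0 = 819^661 mod 2645 = 244.
x_0 is neither 1 nor 2644, so continue squaring.
x_1 = 244^2 mod 2645 = 1346.
Reached i = s−1 = 1 without hitting −1: 819 is a Miller–Rabin witness and 2645 is composite.

yes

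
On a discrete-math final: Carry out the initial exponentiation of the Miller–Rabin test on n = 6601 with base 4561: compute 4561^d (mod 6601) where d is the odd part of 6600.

n − 1 = 6600 = 2^3 · 825, so s = 3 and d = 825.
4561^825 mod 6601 = 1149.

1149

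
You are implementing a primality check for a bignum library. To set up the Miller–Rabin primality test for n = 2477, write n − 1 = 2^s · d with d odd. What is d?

Halving: 2476 → 1238 → 619; 619 is odd.
So 2476 = 2^2 · 619.

619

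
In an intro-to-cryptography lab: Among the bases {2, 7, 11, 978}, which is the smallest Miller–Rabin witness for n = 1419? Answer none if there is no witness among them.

2

n − 1 = 1418 = 2^1 · 709, so s = 1 and d = 709.
Base 2: x_0 = 2^709 mod 1419 = 512. x_0 ∉ {1, 1418} and s = 1, so 2 is a Miller–Rabin witness and 1419 is composite.
Base 7: x_0 = 7^709 mod 1419 = 910. x_0 ∉ {1, 1418} and s = 1, so 7 is a Miller–Rabin witness and 1419 is composite.
Base 11: x_0 = 11^709 mod 1419 = 1067. x_0 ∉ {1, 1418} and s = 1, so 11 is a Miller–Rabin witness and 1419 is composite.
Base 978: x_0 = 978^709 mod 1419 = 1341. x_0 ∉ {1, 1418} and s = 1, so 978 is a Miller–Rabin witness and 1419 is composite.
The smallest witness among the given bases is 2.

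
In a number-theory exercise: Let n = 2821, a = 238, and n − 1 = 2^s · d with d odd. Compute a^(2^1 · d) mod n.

n − 1 = 2820 = 2^2 · 705, so s = 2 and d = 705.
x_0 = 238^705 mod 2821 = 805.
x_1 = 805^2 mod 2821 = 2016.

2016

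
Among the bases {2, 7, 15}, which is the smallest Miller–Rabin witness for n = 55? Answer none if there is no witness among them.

n − 1 = 54 = 2^1 · 27, so s = 1 and d = 27.
Base 2: x_0 = 2^27 mod 55 = 18. x_0 ∉ {1, 54} and s = 1, so 2 is a Miller–Rabin witness and 55 is composite.
Base 7: x_0 = 7^27 mod 55 = 28. x_0 ∉ {1, 54} and s = 1, so 7 is a Miller–Rabin witness and 55 is composite.
Base 15: x_0 = 15^27 mod 55 = 5. x_0 ∉ {1, 54} and s = 1, so 15 is a Miller–Rabin witness and 55 is composite.
The smallest witness among the given bases is 2.

2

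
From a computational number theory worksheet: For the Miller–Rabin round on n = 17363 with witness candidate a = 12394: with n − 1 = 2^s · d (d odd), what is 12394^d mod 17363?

10066

n − 1 = 17362 = 2^1 · 8681, so s = 1 and d = 8681.
12394^8681 mod 17363 = 10066.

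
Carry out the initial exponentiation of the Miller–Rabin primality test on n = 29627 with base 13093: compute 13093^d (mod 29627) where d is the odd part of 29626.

18167

n − 1 = 29626 = 2^1 · 14813, so s = 1 and d = 14813.
13093^14813 mod 29627 = 18167.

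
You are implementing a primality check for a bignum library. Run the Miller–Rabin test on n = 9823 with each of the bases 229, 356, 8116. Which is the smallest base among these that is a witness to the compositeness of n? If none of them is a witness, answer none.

229

n − 1 = 9822 = 2^1 · 4911, so s = 1 and d = 4911.
Base 229: x_0 = 229^4911 mod 9823 = 856. x_0 ∉ {1, 9822} and s = 1, so 229 is a Miller–Rabin witness and 9823 is composite.
Base 356: x_0 = 356^4911 mod 9823 = 2292. x_0 ∉ {1, 9822} and s = 1, so 356 is a Miller–Rabin witness and 9823 is composite.
Base 8116: x_0 = 8116^4911 mod 9823 = 4211. x_0 ∉ {1, 9822} and s = 1, so 8116 is a Miller–Rabin witness and 9823 is composite.
The smallest witness among the given bases is 229.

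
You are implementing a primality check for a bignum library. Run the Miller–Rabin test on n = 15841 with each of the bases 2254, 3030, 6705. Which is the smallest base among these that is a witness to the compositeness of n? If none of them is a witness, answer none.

2254

n − 1 = 15840 = 2^5 · 495, so s = 5 and d = 495.
Base 2254: x_0 = 2254^495 mod 15841 = 8834. x_0 is neither 1 nor 15840, so continue squaring. x_1 = 8834^2 mod 15841 = 6790. x_2 = 6790^2 mod 15841 = 6790. x_3 = 6790^2 mod 15841 = 6790. x_4 = 6790^2 mod 15841 = 6790. Reached i = s−1 = 4 without hitting −1: 2254 is a Miller–Rabin witness and 15841 is composite.
Base 3030: x_0 = 3030^495 mod 15841 = 15623. x_0 is neither 1 nor 15840, so continue squaring. x_1 = 15623^2 mod 15841 = 1. x_1 = 1 but x_0 ≠ ±1, a nontrivial square root of 1 — 3030 is a witness and 15841 is composite.
Base 6705: x_0 = 6705^495 mod 15841 = 6852. x_0 is neither 1 nor 15840, so continue squaring. x_1 = 6852^2 mod 15841 = 13021. x_2 = 13021^2 mod 15841 = 218. x_3 = 218^2 mod 15841 = 1. x_3 = 1 but x_2 ≠ ±1, a nontrivial square root of 1 — 6705 is a witness and 15841 is composite.
The smallest witness among the given bases is 2254.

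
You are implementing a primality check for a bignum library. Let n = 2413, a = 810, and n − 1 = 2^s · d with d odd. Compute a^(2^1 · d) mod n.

1274

n − 1 = 2412 = 2^2 · 603, so s = 2 and d = 603.
Repeated squaring mod 2413: 810^1 ≡ 810, 810^2 ≡ 2177, 810^4 ≡ 197, 810^8 ≡ 201, 810^16 ≡ 1793, 810^32 ≡ 733, 810^64 ≡ 1603, 810^128 ≡ 2177, 810^256 ≡ 197, 810^512 ≡ 201.
603 = 512 + 64 + 16 + 8 + 2 + 1, so 810^603 ≡ 201·1603·1793·201·2177·810 ≡ 379 (mod 2413).
x_0 = 379.
x_1 = 379^2 mod 2413 = 1274.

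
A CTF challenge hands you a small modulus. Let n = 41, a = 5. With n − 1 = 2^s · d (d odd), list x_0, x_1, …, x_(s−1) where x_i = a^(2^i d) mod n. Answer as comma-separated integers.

n − 1 = 40 = 2^3 · 5, so s = 3 and d = 5.
x_0 = 5^5 mod 41 = 9.
x_1 = 9^2 mod 41 = 40.
x_2 = 40^2 mod 41 = 1.

9, 40, 1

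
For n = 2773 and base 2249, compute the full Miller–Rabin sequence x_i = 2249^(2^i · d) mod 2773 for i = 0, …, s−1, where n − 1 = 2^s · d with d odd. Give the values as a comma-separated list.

n − 1 = 2772 = 2^2 · 693, so s = 2 and d = 693.
x_0 = 2249^693 mod 2773 = 1255.
x_1 = 1255^2 mod 2773 = 2734.

1255, 2734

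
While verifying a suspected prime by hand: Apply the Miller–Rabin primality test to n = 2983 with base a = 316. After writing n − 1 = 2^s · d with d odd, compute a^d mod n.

1215

n − 1 = 2982 = 2^1 · 1491, so s = 1 and d = 1491.
By repeated squaring, 316^1491 ≡ 1215 (mod 2983).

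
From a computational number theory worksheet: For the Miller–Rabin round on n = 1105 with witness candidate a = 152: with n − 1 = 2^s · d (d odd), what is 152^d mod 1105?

1002

n − 1 = 1104 = 2^4 · 69, so s = 4 and d = 69.
152^69 mod 1105 = 1002.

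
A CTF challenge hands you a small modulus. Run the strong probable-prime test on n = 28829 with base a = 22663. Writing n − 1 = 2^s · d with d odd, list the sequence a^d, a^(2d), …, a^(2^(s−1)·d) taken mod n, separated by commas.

7335, 7311

n − 1 = 28828 = 2^2 · 7207, so s = 2 and d = 7207.
x_0 = 22663^7207 mod 28829 = 7335.
x_1 = 7335^2 mod 28829 = 7311.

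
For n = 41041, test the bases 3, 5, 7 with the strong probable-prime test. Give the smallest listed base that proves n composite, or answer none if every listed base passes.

n − 1 = 41040 = 2^4 · 2565, so s = 4 and d = 2565.
Base 3: x_0 = 3^2565 mod 41041 = 24597. x_0 is neither 1 nor 41040, so continue squaring. x_1 = 24597^2 mod 41041 = 27028. x_2 = 27028^2 mod 41041 = 24025. x_3 = 24025^2 mod 41041 = 1. x_3 = 1 but x_2 ≠ ±1, a nontrivial square root of 1 — 3 is a witness and 41041 is composite.
Base 5: x_0 = 5^2565 mod 41041 = 38303. x_0 is neither 1 nor 41040, so continue squaring. x_1 = 38303^2 mod 41041 = 27182. x_2 = 27182^2 mod 41041 = 1. x_2 = 1 but x_1 ≠ ±1, a nontrivial square root of 1 — 5 is a witness and 41041 is composite.
Base 7: x_0 = 7^2565 mod 41041 = 1022. x_0 is neither 1 nor 41040, so continue squaring. x_1 = 1022^2 mod 41041 = 18459. x_2 = 18459^2 mod 41041 = 12299. x_3 = 12299^2 mod 41041 = 29316. Reached i = s−1 = 3 without hitting −1: 7 is a Miller–Rabin witness and 41041 is composite.
The smallest witness among the given bases is 3.

3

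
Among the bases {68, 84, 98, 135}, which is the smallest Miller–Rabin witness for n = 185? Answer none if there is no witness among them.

84

n − 1 = 184 = 2^3 · 23, so s = 3 and d = 23.
Base 68: x_0 = 68^23 mod 185 = 117. x_0 is neither 1 nor 184, so continue squaring. x_1 = 117^2 mod 185 = 184. x_1 ≡ −1, so 68 is not a witness.
Base 84: x_0 = 84^23 mod 185 = 174. x_0 is neither 1 nor 184, so continue squaring. x_1 = 174^2 mod 185 = 121. x_2 = 121^2 mod 185 = 26. Reached i = s−1 = 2 without hitting −1: 84 is a Miller–Rabin witness and 185 is composite.
Base 98: x_0 = 98^23 mod 185 = 72. x_0 is neither 1 nor 184, so continue squaring. x_1 = 72^2 mod 185 = 4. x_2 = 4^2 mod 185 = 16. Reached i = s−1 = 2 without hitting −1: 98 is a Miller–Rabin witness and 185 is composite.
Base 135: x_0 = 135^23 mod 185 = 35. x_0 is neither 1 nor 184, so continue squaring. x_1 = 35^2 mod 185 = 115. x_2 = 115^2 mod 185 = 90. Reached i = s−1 = 2 without hitting −1: 135 is a Miller–Rabin witness and 185 is composite.
The smallest witness among the given bases is 84.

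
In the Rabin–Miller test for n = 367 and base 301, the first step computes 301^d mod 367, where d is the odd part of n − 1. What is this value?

366

n − 1 = 366 = 2^1 · 183, so s = 1 and d = 183.
301^183 mod 367 = 366.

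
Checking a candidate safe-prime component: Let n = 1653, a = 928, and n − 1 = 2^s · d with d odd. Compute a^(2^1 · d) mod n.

1537

n − 1 = 1652 = 2^2 · 413, so s = 2 and d = 413.
By repeated squaring, 928^413 ≡ 1450 (mod 1653).
x_0 = 1450.
x_1 = 1450^2 mod 1653 = 1537.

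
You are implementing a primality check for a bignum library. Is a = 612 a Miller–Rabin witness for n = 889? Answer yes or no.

yes

n − 1 = 888 = 2^3 · 111, so s = 3 and d = 111.
x_0 = 612^111 mod 889 = 454.
x_0 is neither 1 nor 888, so continue squaring.
x_1 = 454^2 mod 889 = 757.
x_2 = 757^2 mod 889 = 533.
Reached i = s−1 = 2 without hitting −1: 612 is a Miller–Rabin witness and 889 is composite.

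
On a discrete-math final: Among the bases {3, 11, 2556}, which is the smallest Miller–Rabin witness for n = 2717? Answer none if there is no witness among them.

n − 1 = 2716 = 2^2 · 679, so s = 2 and d = 679.
Base 3: x_0 = 3^679 mod 2717 = 2655. x_0 is neither 1 nor 2716, so continue squaring. x_1 = 2655^2 mod 2717 = 1127. Reached i = s−1 = 1 without hitting −1: 3 is a Miller–Rabin witness and 2717 is composite.
Base 11: x_0 = 11^679 mod 2717 = 847. x_0 is neither 1 nor 2716, so continue squaring. x_1 = 847^2 mod 2717 = 121. Reached i = s−1 = 1 without hitting −1: 11 is a Miller–Rabin witness and 2717 is composite.
Base 2556: x_0 = 2556^679 mod 2717 = 564. x_0 is neither 1 nor 2716, so continue squaring. x_1 = 564^2 mod 2717 = 207. Reached i = s−1 = 1 without hitting −1: 2556 is a Miller–Rabin witness and 2717 is composite.
The smallest witness among the given bases is 3.

3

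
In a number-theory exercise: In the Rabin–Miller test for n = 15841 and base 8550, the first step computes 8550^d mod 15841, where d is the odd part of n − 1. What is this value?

13796

n − 1 = 15840 = 2^5 · 495, so s = 5 and d = 495.
Repeated squaring mod 15841: 8550^1 ≡ 8550, 8550^2 ≡ 12126, 8550^4 ≡ 3714, 8550^8 ≡ 12126, 8550^16 ≡ 3714, 8550^32 ≡ 12126, 8550^64 ≡ 3714, 8550^128 ≡ 12126, 8550^256 ≡ 3714.
495 = 256 + 128 + 64 + 32 + 8 + 4 + 2 + 1, so 8550^495 ≡ 3714·12126·3714·12126·12126·3714·12126·8550 ≡ 13796 (mod 15841).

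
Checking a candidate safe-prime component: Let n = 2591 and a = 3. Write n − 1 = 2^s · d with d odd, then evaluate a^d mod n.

1

n − 1 = 2590 = 2^1 · 1295, so s = 1 and d = 1295.
By repeated squaring, 3^1295 ≡ 1 (mod 2591).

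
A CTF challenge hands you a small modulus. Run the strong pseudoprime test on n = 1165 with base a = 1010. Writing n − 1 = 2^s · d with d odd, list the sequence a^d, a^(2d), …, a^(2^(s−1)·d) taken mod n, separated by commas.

185, 440

n − 1 = 1164 = 2^2 · 291, so s = 2 and d = 291.
x_0 = 1010^291 mod 1165 = 185.
x_1 = 185^2 mod 1165 = 440.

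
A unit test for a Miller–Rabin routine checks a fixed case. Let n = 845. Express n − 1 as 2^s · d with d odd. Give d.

Halving: 844 → 422 → 211; 211 is odd.
So 844 = 2^2 · 211.

211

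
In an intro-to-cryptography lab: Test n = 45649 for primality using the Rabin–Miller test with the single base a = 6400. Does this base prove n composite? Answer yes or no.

yes

n − 1 = 45648 = 2^4 · 2853, so s = 4 and d = 2853.
x_0 = 6400^2853 mod 45649 = 14591.
x_0 is neither 1 nor 45648, so continue squaring.
x_1 = 14591^2 mod 45649 = 35994.
x_2 = 35994^2 mod 45649 = 3767.
x_3 = 3767^2 mod 45649 = 39099.
Reached i = s−1 = 3 without hitting −1: 6400 is a Miller–Rabin witness and 45649 is composite.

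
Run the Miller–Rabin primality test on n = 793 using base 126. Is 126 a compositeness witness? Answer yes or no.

n − 1 = 792 = 2^3 · 99, so s = 3 and d = 99.
By repeated squaring, 126^99 ≡ 27 (mod 793).
x_0 = 126^99 mod 793 = 27.
x_0 is neither 1 nor 792, so continue squaring.
x_1 = 27^2 mod 793 = 729.
x_2 = 729^2 mod 793 = 131.
Reached i = s−1 = 2 without hitting −1: 126 is a Miller–Rabin witness and 793 is composite.

yes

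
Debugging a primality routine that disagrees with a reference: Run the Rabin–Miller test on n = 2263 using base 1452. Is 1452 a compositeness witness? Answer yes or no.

no

n − 1 = 2262 = 2^1 · 1131, so s = 1 and d = 1131.
By repeated squaring, 1452^1131 ≡ 2262 (mod 2263).
x_0 = 1452^1131 mod 2263 = 2262.
x_0 = 2262 ≡ −1, so 1452 is not a witness.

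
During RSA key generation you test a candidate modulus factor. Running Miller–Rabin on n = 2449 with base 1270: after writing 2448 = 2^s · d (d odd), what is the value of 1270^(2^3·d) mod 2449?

n − 1 = 2448 = 2^4 · 153, so s = 4 and d = 153.
x_0 = 1270^153 mod 2449 = 805.
x_1 = 805^2 mod 2449 = 1489.
x_2 = 1489^2 mod 2449 = 776.
x_3 = 776^2 mod 2449 = 2171.

2171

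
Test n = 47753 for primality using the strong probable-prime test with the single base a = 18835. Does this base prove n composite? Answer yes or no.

n − 1 = 47752 = 2^3 · 5969, so s = 3 and d = 5969.
x_0 = 18835^5969 mod 47753 = 34322.
x_0 is neither 1 nor 47752, so continue squaring.
x_1 = 34322^2 mod 47753 = 28680.
x_2 = 28680^2 mod 47753 = 44728.
Reached i = s−1 = 2 without hitting −1: 18835 is a Miller–Rabin witness and 47753 is composite.

yes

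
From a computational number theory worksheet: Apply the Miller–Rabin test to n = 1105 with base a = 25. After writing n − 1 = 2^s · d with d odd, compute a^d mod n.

740

n − 1 = 1104 = 2^4 · 69, so s = 4 and d = 69.
Repeated squaring mod 1105: 25^1 ≡ 25, 25^2 ≡ 625, 25^4 ≡ 560, 25^8 ≡ 885, 25^16 ≡ 885, 25^32 ≡ 885, 25^64 ≡ 885.
69 = 64 + 4 + 1, so 25^69 ≡ 885·560·25 ≡ 740 (mod 1105).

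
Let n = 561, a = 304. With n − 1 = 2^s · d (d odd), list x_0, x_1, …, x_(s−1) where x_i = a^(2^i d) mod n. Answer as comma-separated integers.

n − 1 = 560 = 2^4 · 35, so s = 4 and d = 35.
x_0 = 304^35 mod 561 = 43.
x_1 = 43^2 mod 561 = 166.
x_2 = 166^2 mod 561 = 67.
x_3 = 67^2 mod 561 = 1.

43, 166, 67, 1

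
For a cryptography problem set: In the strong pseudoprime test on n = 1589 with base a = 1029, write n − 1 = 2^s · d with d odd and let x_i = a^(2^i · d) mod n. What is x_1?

n − 1 = 1588 = 2^2 · 397, so s = 2 and d = 397.
x_0 = 1029^397 mod 1589 = 196.
x_1 = 196^2 mod 1589 = 280.

280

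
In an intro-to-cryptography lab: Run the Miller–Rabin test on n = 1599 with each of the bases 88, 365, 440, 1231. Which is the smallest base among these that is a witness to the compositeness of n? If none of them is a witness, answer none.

n − 1 = 1598 = 2^1 · 799, so s = 1 and d = 799.
Base 88: x_0 = 88^799 mod 1599 = 868. x_0 ∉ {1, 1598} and s = 1, so 88 is a Miller–Rabin witness and 1599 is composite.
Base 365: x_0 = 365^799 mod 1599 = 92. x_0 ∉ {1, 1598} and s = 1, so 365 is a Miller–Rabin witness and 1599 is composite.
Base 440: x_0 = 440^799 mod 1599 = 1133. x_0 ∉ {1, 1598} and s = 1, so 440 is a Miller–Rabin witness and 1599 is composite.
Base 1231: x_0 = 1231^799 mod 1599 = 1231. x_0 ∉ {1, 1598} and s = 1, so 1231 is a Miller–Rabin witness and 1599 is composite.
The smallest witness among the given bases is 88.

88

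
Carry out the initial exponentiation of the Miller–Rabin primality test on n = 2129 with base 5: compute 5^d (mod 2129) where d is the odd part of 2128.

2128

n − 1 = 2128 = 2^4 · 133, so s = 4 and d = 133.
5^133 mod 2129 = 2128.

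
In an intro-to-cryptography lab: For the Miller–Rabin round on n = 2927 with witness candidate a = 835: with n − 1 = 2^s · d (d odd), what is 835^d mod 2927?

n − 1 = 2926 = 2^1 · 1463, so s = 1 and d = 1463.
835^1463 mod 2927 = 1.

1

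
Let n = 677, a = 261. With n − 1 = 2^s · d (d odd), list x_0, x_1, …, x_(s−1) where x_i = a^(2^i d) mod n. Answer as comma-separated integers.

651, 676

n − 1 = 676 = 2^2 · 169, so s = 2 and d = 169.
x_0 = 261^169 mod 677 = 651.
x_1 = 651^2 mod 677 = 676.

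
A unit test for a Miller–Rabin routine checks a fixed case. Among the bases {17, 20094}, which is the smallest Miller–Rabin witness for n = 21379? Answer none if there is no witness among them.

n − 1 = 21378 = 2^1 · 10689, so s = 1 and d = 10689.
Base 17: x_0 = 17^10689 mod 21379 = 21378. x_0 = 21378 ≡ −1, so 17 is not a witness.
Base 20094: x_0 = 20094^10689 mod 21379 = 1. x_0 = 1, so 20094 is not a witness.
No listed base is a witness for 21379.

none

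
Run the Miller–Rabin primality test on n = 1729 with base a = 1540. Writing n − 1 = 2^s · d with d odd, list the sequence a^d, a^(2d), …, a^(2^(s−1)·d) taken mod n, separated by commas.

476, 77, 742, 742, 742, 742

n − 1 = 1728 = 2^6 · 27, so s = 6 and d = 27.
x_0 = 1540^27 mod 1729 = 476.
x_1 = 476^2 mod 1729 = 77.
x_2 = 77^2 mod 1729 = 742.
x_3 = 742^2 mod 1729 = 742.
x_4 = 742^2 mod 1729 = 742.
x_5 = 742^2 mod 1729 = 742.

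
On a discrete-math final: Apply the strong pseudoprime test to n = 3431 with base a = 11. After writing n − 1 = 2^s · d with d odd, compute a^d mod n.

2322

n − 1 = 3430 = 2^1 · 1715, so s = 1 and d = 1715.
Repeated squaring mod 3431: 11^1 ≡ 11, 11^2 ≡ 121, 11^4 ≡ 917, 11^8 ≡ 294, 11^16 ≡ 661, 11^32 ≡ 1184, 11^64 ≡ 2008, 11^128 ≡ 639, 11^256 ≡ 32, 11^512 ≡ 1024, 11^1024 ≡ 2121.
1715 = 1024 + 512 + 128 + 32 + 16 + 2 + 1, so 11^1715 ≡ 2121·1024·639·1184·661·121·11 ≡ 2322 (mod 3431).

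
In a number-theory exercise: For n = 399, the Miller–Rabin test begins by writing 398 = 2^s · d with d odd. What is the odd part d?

199

Halving: 398 → 199; 199 is odd.
So 398 = 2^1 · 199.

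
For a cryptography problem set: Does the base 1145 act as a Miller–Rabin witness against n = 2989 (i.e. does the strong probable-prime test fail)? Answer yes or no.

no

n − 1 = 2988 = 2^2 · 747, so s = 2 and d = 747.
Repeated squaring mod 2989: 1145^1 ≡ 1145, 1145^2 ≡ 1843, 1145^4 ≡ 1145, 1145^8 ≡ 1843, 1145^16 ≡ 1145, 1145^32 ≡ 1843, 1145^64 ≡ 1145, 1145^128 ≡ 1843, 1145^256 ≡ 1145, 1145^512 ≡ 1843.
747 = 512 + 128 + 64 + 32 + 8 + 2 + 1, so 1145^747 ≡ 1843·1843·1145·1843·1843·1843·1145 ≡ 1 (mod 2989).
x_0 = 1145^747 mod 2989 = 1.
x_0 = 1, so 1145 is not a witness.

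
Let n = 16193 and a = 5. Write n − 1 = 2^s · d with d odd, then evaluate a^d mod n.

15217

n − 1 = 16192 = 2^6 · 253, so s = 6 and d = 253.
5^253 mod 16193 = 15217.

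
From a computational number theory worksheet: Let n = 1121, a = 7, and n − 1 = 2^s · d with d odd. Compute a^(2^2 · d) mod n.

258

n − 1 = 1120 = 2^5 · 35, so s = 5 and d = 35.
x_0 = 7^35 mod 1121 = 239.
x_1 = 239^2 mod 1121 = 1071.
x_2 = 1071^2 mod 1121 = 258.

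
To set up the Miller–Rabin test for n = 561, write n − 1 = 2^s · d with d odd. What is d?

Halving: 560 → 280 → 140 → 70 → 35; 35 is odd.
So 560 = 2^4 · 35.

35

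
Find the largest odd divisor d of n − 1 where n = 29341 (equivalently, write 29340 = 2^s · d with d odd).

7335

Halving: 29340 → 14670 → 7335; 7335 is odd.
So 29340 = 2^2 · 7335.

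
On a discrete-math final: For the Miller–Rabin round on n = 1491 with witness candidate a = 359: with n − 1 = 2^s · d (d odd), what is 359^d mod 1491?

n − 1 = 1490 = 2^1 · 745, so s = 1 and d = 745.
By repeated squaring, 359^745 ≡ 758 (mod 1491).

758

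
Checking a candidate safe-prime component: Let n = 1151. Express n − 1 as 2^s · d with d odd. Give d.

Halving: 1150 → 575; 575 is odd.
So 1150 = 2^1 · 575.

575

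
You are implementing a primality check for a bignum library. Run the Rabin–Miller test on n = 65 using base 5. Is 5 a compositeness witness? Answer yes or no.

yes

n − 1 = 64 = 2^6 · 1, so s = 6 and d = 1.
x_0 = 5^1 mod 65 = 5.
x_0 is neither 1 nor 64, so continue squaring.
x_1 = 5^2 mod 65 = 25.
x_2 = 25^2 mod 65 = 40.
x_3 = 40^2 mod 65 = 40.
x_4 = 40^2 mod 65 = 40.
x_5 = 40^2 mod 65 = 40.
Reached i = s−1 = 5 without hitting −1: 5 is a Miller–Rabin witness and 65 is composite.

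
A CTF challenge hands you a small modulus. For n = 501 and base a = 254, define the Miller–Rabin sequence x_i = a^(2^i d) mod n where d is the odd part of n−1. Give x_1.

n − 1 = 500 = 2^2 · 125, so s = 2 and d = 125.
By repeated squaring, 254^125 ≡ 200 (mod 501).
x_0 = 200.
x_1 = 200^2 mod 501 = 421.

421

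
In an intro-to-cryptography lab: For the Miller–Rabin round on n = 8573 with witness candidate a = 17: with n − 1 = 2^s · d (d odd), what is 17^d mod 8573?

n − 1 = 8572 = 2^2 · 2143, so s = 2 and d = 2143.
17^2143 mod 8573 = 6378.

6378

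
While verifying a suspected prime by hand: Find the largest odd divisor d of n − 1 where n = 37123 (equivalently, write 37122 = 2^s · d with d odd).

18561

Halving: 37122 → 18561; 18561 is odd.
So 37122 = 2^1 · 18561.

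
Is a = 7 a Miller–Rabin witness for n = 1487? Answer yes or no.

n − 1 = 1486 = 2^1 · 743, so s = 1 and d = 743.
By repeated squaring, 7^743 ≡ 1 (mod 1487).
x_0 = 7^743 mod 1487 = 1.
x_0 = 1, so 7 is not a witness.

no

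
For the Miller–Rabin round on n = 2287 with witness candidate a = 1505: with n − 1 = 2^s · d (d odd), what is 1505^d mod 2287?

2286

n − 1 = 2286 = 2^1 · 1143, so s = 1 and d = 1143.
1505^1143 mod 2287 = 2286.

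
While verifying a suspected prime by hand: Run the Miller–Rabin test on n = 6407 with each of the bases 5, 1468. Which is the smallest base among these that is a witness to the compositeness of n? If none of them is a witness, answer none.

5

n − 1 = 6406 = 2^1 · 3203, so s = 1 and d = 3203.
Base 5: x_0 = 5^3203 mod 6407 = 5452. x_0 ∉ {1, 6406} and s = 1, so 5 is a Miller–Rabin witness and 6407 is composite.
Base 1468: x_0 = 1468^3203 mod 6407 = 423. x_0 ∉ {1, 6406} and s = 1, so 1468 is a Miller–Rabin witness and 6407 is composite.
The smallest witness among the given bases is 5.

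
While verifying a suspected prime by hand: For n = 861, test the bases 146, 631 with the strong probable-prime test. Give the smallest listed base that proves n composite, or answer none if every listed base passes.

n − 1 = 860 = 2^2 · 215, so s = 2 and d = 215.
Base 146: x_0 = 146^215 mod 861 = 860. x_0 = 860 ≡ −1, so 146 is not a witness.
Base 631: x_0 = 631^215 mod 861 = 1. x_0 = 1, so 631 is not a witness.
No listed base is a witness for 861.

none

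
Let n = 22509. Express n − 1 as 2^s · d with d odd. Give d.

5627

Halving: 22508 → 11254 → 5627; 5627 is odd.
So 22508 = 2^2 · 5627.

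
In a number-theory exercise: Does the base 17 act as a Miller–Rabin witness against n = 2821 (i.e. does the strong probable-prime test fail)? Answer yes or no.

no

n − 1 = 2820 = 2^2 · 705, so s = 2 and d = 705.
Repeated squaring mod 2821: 17^1 ≡ 17, 17^2 ≡ 289, 17^4 ≡ 1712, 17^8 ≡ 2746, 17^16 ≡ 2804, 17^32 ≡ 289, 17^64 ≡ 1712, 17^128 ≡ 2746, 17^256 ≡ 2804, 17^512 ≡ 289.
705 = 512 + 128 + 64 + 1, so 17^705 ≡ 289·2746·1712·17 ≡ 2820 (mod 2821).
x_0 = 17^705 mod 2821 = 2820.
x_0 = 2820 ≡ −1, so 17 is not a witness.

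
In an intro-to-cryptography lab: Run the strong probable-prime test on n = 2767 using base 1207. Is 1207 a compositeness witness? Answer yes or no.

n − 1 = 2766 = 2^1 · 1383, so s = 1 and d = 1383.
Repeated squaring mod 2767: 1207^1 ≡ 1207, 1207^2 ≡ 1407, 1207^4 ≡ 1244, 1207^8 ≡ 783, 1207^16 ≡ 1582, 1207^32 ≡ 1356, 1207^64 ≡ 1448, 1207^128 ≡ 2085, 1207^256 ≡ 268, 1207^512 ≡ 2649, 1207^1024 ≡ 89.
1383 = 1024 + 256 + 64 + 32 + 4 + 2 + 1, so 1207^1383 ≡ 89·268·1448·1356·1244·1407·1207 ≡ 1 (mod 2767).
x_0 = 1207^1383 mod 2767 = 1.
x_0 = 1, so 1207 is not a witness.

no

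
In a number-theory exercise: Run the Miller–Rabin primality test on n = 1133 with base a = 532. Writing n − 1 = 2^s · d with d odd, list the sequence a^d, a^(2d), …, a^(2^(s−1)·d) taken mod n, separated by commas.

141, 620

n − 1 = 1132 = 2^2 · 283, so s = 2 and d = 283.
x_0 = 532^283 mod 1133 = 141.
x_1 = 141^2 mod 1133 = 620.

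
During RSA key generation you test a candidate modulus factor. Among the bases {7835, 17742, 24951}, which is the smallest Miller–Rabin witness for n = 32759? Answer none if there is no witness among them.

n − 1 = 32758 = 2^1 · 16379, so s = 1 and d = 16379.
Base 7835: x_0 = 7835^16379 mod 32759 = 12249. x_0 ∉ {1, 32758} and s = 1, so 7835 is a Miller–Rabin witness and 32759 is composite.
Base 17742: x_0 = 17742^16379 mod 32759 = 4976. x_0 ∉ {1, 32758} and s = 1, so 17742 is a Miller–Rabin witness and 32759 is composite.
Base 24951: x_0 = 24951^16379 mod 32759 = 13555. x_0 ∉ {1, 32758} and s = 1, so 24951 is a Miller–Rabin witness and 32759 is composite.
The smallest witness among the given bases is 7835.

7835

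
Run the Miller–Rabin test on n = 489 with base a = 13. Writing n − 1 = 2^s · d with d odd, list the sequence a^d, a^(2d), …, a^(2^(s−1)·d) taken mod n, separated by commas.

n − 1 = 488 = 2^3 · 61, so s = 3 and d = 61.
x_0 = 13^61 mod 489 = 37.
x_1 = 37^2 mod 489 = 391.
x_2 = 391^2 mod 489 = 313.

37, 391, 313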